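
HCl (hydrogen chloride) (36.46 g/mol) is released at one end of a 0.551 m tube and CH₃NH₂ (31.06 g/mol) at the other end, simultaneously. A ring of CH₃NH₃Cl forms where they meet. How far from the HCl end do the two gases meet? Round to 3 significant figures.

In equal time, each gas travels a distance ∝ its rate ∝ 1/√M, so d_HCl/d_CH₃NH₂ = √(M_CH₃NH₂/M_HCl) = √(31.06/36.46) = 0.9230.
With d_HCl + d_CH₃NH₂ = 0.551 m, d_CH₃NH₂ = 0.551/(1 + 0.9230) = 0.2865 m.
d_HCl = 0.551 − 0.2865 = 0.264 m.

0.264 m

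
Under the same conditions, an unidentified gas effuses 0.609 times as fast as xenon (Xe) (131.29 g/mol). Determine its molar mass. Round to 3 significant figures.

Using Graham's law: rate_X/rate_Xe = √(M_Xe/M_X).
0.609 = √(131.29/M_X)
M_X = 131.29 / 0.609² = 131.29 / 0.3709 = 354 g/mol

354 g/mol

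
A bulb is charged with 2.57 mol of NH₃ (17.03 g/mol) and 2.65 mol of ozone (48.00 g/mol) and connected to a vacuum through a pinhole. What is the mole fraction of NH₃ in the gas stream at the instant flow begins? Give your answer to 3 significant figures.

The effusion rate of species i is ∝ p_i/√M_i ∝ n_i/√M_i.
So x_NH₃ in the escaping gas = (n_NH₃/√M_NH₃) / Σ(n_i/√M_i)
= (2.57/√17.03) / (2.57/√17.03 + 2.65/√48.00) = 0.6228/(0.6228 + 0.3825) = 0.620.

0.620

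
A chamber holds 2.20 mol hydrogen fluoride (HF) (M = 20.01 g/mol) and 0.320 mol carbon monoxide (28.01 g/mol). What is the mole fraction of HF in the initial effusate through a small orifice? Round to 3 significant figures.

0.891

The effusion rate of species i is ∝ p_i/√M_i ∝ n_i/√M_i.
x_HF(eff) = (n_HF/√M_HF) / (n_HF/√M_HF + n_CO/√M_CO)
= (2.20/√20.01) / (2.20/√20.01 + 0.320/√28.01) = 0.4918/(0.4918 + 0.06046) = 0.891.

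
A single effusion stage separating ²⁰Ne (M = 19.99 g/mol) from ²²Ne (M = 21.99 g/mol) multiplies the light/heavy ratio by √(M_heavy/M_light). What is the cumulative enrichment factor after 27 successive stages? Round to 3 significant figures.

After 27 stages the ratio has grown by (√(21.99/19.99))^27 = (21.99/19.99)^(27/2).
= 1.10005^(27/2) = 3.62.

3.62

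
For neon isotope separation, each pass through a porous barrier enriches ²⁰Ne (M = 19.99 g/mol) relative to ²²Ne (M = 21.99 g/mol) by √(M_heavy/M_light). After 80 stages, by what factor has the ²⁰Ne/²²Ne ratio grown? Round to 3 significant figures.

Overall factor = α^80 with α = √(21.99/19.99), i.e. (21.99/19.99)^(80/2).
= 1.10005^40 = 45.3.

45.3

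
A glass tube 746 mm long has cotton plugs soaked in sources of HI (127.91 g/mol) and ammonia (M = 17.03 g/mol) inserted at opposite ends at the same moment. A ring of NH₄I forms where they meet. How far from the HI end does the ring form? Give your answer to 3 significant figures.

199 mm

Distances travelled in equal time are proportional to diffusion rates, so d_HI/d_NH₃ = √(M_NH₃/M_HI) = √(17.03/127.91) = 0.3649.
With d_HI + d_NH₃ = 746 mm, d_NH₃ = 746/(1 + 0.3649) = 546.6 mm.
d_HI = 746 − 546.6 = 199 mm.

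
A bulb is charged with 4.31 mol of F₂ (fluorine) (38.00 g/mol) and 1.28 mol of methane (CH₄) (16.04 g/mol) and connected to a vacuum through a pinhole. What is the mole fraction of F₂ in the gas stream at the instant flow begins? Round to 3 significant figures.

Rate_i ∝ x_i/√M_i (Graham's law weighted by mole fraction), so the effusate composition follows n_i/√M_i.
Mole fraction of F₂ in the effusate = (n_F₂/√M_F₂) / (n_F₂/√M_F₂ + n_CH₄/√M_CH₄)
= (4.31/√38.00) / (4.31/√38.00 + 1.28/√16.04) = 0.6992/(0.6992 + 0.3196) = 0.686.

0.686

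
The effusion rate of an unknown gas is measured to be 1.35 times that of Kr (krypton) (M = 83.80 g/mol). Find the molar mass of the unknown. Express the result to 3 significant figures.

Using Graham's law: rate_X/rate_Kr = √(M_Kr/M_X).
1.35 = √(83.80/M_X)
M_X = 83.80 / 1.35² = 83.80 / 1.823 = 46.0 g/mol

46.0 g/mol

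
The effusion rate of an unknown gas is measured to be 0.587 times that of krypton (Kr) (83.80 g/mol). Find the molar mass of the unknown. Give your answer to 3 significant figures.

Graham's law gives rate_X/rate_Kr = √(M_Kr/M_X).
0.587 = √(83.80/M_X)
M_X = 83.80 / 0.587² = 83.80 / 0.3446 = 243 g/mol

243 g/mol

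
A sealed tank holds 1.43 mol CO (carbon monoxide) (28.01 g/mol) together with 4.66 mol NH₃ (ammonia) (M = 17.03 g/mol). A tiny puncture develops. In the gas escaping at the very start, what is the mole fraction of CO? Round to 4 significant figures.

0.1931

The effusion rate of species i is ∝ p_i/√M_i ∝ n_i/√M_i.
x_CO(eff) = (n_CO/√M_CO) / (n_CO/√M_CO + n_NH₃/√M_NH₃)
= (1.43/√28.01) / (1.43/√28.01 + 4.66/√17.03) = 0.2702/(0.2702 + 1.129) = 0.1931.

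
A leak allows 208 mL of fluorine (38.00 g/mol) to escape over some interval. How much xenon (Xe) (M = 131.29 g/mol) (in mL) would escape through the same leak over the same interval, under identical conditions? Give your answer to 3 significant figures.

112 mL

By Graham's law, rate_Xe/rate_F₂ = √(M_F₂/M_Xe) = √(38.00/131.29) = √0.2894 = 0.5380.
So the volume for Xe is 208 × 0.5380 = 112 mL.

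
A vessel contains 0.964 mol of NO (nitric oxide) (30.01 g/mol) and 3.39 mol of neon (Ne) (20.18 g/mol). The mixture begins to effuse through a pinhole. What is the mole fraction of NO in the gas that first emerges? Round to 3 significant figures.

0.189

Each component's effusion rate ∝ (its partial pressure)·(1/√M) ∝ n_i/√M_i.
x_NO(eff) = (n_NO/√M_NO) / (n_NO/√M_NO + n_Ne/√M_Ne)
= (0.964/√30.01) / (0.964/√30.01 + 3.39/√20.18) = 0.1760/(0.1760 + 0.7546) = 0.189.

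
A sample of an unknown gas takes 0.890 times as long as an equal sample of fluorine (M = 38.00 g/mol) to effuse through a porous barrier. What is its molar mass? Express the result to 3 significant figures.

Using Graham's law: t_X/t_F₂ = √(M_X/M_F₂).
0.890 = √(M_X/38.00)
M_X = 38.00 × 0.890² = 38.00 × 0.7921 = 30.1 g/mol

30.1 g/mol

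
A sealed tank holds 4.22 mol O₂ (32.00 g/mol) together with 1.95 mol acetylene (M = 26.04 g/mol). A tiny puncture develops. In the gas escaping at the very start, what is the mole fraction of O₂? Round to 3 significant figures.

0.661

Each component's effusion rate ∝ (its partial pressure)·(1/√M) ∝ n_i/√M_i.
So x_O₂ in the escaping gas = (n_O₂/√M_O₂) / Σ(n_i/√M_i)
= (4.22/√32.00) / (4.22/√32.00 + 1.95/√26.04) = 0.7460/(0.7460 + 0.3821) = 0.661.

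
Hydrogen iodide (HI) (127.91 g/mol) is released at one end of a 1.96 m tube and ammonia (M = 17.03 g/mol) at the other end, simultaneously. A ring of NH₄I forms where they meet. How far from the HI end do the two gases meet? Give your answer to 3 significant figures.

Graham's law gives d_HI/d_NH₃ = rate_HI/rate_NH₃ = √(M_NH₃/M_HI) = √(17.03/127.91) = 0.3649.
With d_HI + d_NH₃ = 1.96 m, d_NH₃ = 1.96/(1 + 0.3649) = 1.436 m.
d_HI = 1.96 − 1.436 = 0.524 m.

0.524 m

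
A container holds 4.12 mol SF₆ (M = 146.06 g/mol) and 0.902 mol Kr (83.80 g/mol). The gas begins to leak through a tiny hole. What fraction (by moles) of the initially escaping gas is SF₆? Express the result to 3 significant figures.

The effusion rate of species i is ∝ p_i/√M_i ∝ n_i/√M_i.
So x_SF₆ in the escaping gas = (n_SF₆/√M_SF₆) / Σ(n_i/√M_i)
= (4.12/√146.06) / (4.12/√146.06 + 0.902/√83.80) = 0.3409/(0.3409 + 0.09853) = 0.776.

0.776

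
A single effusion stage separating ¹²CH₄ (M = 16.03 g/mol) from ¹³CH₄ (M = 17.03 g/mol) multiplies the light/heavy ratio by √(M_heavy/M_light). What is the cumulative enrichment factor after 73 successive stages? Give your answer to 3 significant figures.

After 73 stages the ratio has grown by (√(17.03/16.03))^73 = (17.03/16.03)^(73/2).
= 1.06238^(73/2) = 9.10.

9.10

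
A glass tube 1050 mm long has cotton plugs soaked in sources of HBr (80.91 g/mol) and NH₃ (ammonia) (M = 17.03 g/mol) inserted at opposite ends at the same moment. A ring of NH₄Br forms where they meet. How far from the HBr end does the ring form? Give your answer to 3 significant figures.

Graham's law gives d_HBr/d_NH₃ = rate_HBr/rate_NH₃ = √(M_NH₃/M_HBr) = √(17.03/80.91) = 0.4588.
With d_HBr + d_NH₃ = 1050 mm, d_NH₃ = 1050/(1 + 0.4588) = 719.8 mm.
d_HBr = 1050 − 719.8 = 330 mm.

330 mm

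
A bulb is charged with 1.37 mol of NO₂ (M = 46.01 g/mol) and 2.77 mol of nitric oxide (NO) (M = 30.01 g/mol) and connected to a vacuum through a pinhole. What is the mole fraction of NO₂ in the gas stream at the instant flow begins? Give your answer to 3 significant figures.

0.285

Each component's effusion rate ∝ (its partial pressure)·(1/√M) ∝ n_i/√M_i.
Mole fraction of NO₂ in the effusate = (n_NO₂/√M_NO₂) / (n_NO₂/√M_NO₂ + n_NO/√M_NO)
= (1.37/√46.01) / (1.37/√46.01 + 2.77/√30.01) = 0.2020/(0.2020 + 0.5056) = 0.285.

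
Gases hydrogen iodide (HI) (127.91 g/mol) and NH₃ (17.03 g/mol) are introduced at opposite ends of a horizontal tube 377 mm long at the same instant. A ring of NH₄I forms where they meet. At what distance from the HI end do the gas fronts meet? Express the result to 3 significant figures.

The fronts meet when d_HI + d_NH₃ = L with d_HI/d_NH₃ = √(M_NH₃/M_HI) (Graham's law). Here √(M_NH₃/M_HI) = √(17.03/127.91) = 0.3649.
With d_HI + d_NH₃ = 377 mm, d_NH₃ = 377/(1 + 0.3649) = 276.2 mm.
d_HI = 377 − 276.2 = 101 mm.

101 mm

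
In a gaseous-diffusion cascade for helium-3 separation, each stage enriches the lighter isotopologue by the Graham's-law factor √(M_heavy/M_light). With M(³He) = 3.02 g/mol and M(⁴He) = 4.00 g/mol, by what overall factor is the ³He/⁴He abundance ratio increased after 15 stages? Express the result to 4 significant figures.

8.230

Overall factor = α^15 with α = √(4.00/3.02), i.e. (4.00/3.02)^(15/2).
= 1.32450^(15/2) = 8.230.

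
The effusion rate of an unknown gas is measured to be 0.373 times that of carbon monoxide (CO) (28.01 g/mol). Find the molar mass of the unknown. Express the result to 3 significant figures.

201 g/mol

Since effusion rate ∝ 1/√M, rate_X/rate_CO = √(M_CO/M_X).
0.373 = √(28.01/M_X)
M_X = 28.01 / 0.373² = 28.01 / 0.1391 = 201 g/mol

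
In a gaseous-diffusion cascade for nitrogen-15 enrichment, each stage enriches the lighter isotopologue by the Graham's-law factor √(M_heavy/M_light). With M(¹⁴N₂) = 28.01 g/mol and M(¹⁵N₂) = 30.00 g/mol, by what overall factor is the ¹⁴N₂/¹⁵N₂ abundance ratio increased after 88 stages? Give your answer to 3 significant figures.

The single-stage factor is √(M_heavy/M_light), so 88 stages give [√(30.00/28.01)]^88 = (30.00/28.01)^(88/2).
= 1.07105^44 = 20.5.

20.5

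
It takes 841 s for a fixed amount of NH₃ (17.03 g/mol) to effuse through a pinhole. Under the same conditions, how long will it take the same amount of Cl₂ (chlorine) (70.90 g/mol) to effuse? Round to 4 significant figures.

Using Graham's law: t_Cl₂/t_NH₃ = √(M_Cl₂/M_NH₃) = √(70.90/17.03) = √4.163 = 2.040.
So the time for Cl₂ is 841 × 2.040 = 1716 s.

1716 s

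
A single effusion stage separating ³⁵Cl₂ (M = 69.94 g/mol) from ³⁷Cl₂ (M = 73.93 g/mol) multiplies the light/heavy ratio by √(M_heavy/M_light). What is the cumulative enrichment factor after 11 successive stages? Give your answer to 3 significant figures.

The single-stage factor is √(M_heavy/M_light), so 11 stages give [√(73.93/69.94)]^11 = (73.93/69.94)^(11/2).
= 1.05705^(11/2) = 1.36.

1.36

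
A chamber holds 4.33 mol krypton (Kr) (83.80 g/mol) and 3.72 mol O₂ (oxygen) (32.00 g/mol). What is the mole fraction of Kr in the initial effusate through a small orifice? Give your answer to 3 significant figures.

The effusion rate of species i is ∝ p_i/√M_i ∝ n_i/√M_i.
So x_Kr in the escaping gas = (n_Kr/√M_Kr) / Σ(n_i/√M_i)
= (4.33/√83.80) / (4.33/√83.80 + 3.72/√32.00) = 0.4730/(0.4730 + 0.6576) = 0.418.

0.418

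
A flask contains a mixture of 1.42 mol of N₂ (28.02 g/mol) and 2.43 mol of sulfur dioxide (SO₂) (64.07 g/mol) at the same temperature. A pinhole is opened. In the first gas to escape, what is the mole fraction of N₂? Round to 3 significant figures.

Rate_i ∝ x_i/√M_i (Graham's law weighted by mole fraction), so the effusate composition follows n_i/√M_i.
x_N₂(eff) = (n_N₂/√M_N₂) / (n_N₂/√M_N₂ + n_SO₂/√M_SO₂)
= (1.42/√28.02) / (1.42/√28.02 + 2.43/√64.07) = 0.2683/(0.2683 + 0.3036) = 0.469.

0.469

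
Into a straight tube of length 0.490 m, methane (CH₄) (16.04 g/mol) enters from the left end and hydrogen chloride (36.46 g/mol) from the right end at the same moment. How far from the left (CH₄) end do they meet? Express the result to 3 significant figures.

Distances travelled in equal time are proportional to diffusion rates, so d_CH₄/d_HCl = √(M_HCl/M_CH₄) = √(36.46/16.04) = 1.508.
With d_CH₄ + d_HCl = 0.490 m, d_HCl = 0.490/(1 + 1.508) = 0.1954 m.
d_CH₄ = 0.490 − 0.1954 = 0.295 m.

0.295 m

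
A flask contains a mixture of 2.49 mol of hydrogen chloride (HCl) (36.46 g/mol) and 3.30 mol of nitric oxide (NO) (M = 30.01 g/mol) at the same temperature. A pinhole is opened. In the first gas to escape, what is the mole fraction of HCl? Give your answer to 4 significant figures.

The effusion rate of species i is ∝ p_i/√M_i ∝ n_i/√M_i.
So x_HCl in the escaping gas = (n_HCl/√M_HCl) / Σ(n_i/√M_i)
= (2.49/√36.46) / (2.49/√36.46 + 3.30/√30.01) = 0.4124/(0.4124 + 0.6024) = 0.4064.

0.4064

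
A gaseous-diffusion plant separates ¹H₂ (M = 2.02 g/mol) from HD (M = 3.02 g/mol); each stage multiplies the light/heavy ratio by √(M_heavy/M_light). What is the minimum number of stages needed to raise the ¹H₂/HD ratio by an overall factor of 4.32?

8

With α = √(3.02/2.02) per stage, ln α = ½ ln(1.49505) = 0.2011.
Need α^N ≥ 4.32 ⇒ N ≥ ln(4.32) / ln α = 1.463 / 0.2011 = 7.28.
So at least 8 stages are needed.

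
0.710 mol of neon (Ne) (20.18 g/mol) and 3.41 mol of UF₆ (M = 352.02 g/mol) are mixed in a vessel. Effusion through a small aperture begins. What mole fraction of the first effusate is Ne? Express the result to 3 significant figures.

Each component's effusion rate ∝ (its partial pressure)·(1/√M) ∝ n_i/√M_i.
So x_Ne in the escaping gas = (n_Ne/√M_Ne) / Σ(n_i/√M_i)
= (0.710/√20.18) / (0.710/√20.18 + 3.41/√352.02) = 0.1581/(0.1581 + 0.1817) = 0.465.

0.465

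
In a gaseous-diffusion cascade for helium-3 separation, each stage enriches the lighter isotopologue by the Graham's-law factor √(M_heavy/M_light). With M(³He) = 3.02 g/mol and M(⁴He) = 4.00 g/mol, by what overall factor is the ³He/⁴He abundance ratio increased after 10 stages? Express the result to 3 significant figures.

The single-stage factor is √(M_heavy/M_light), so 10 stages give [√(4.00/3.02)]^10 = (4.00/3.02)^(10/2).
= 1.32450^5 = 4.08.

4.08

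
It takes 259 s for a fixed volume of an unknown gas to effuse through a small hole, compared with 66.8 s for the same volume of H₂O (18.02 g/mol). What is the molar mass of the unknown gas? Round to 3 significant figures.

271 g/mol

By Graham's law, t_X/t_H₂O = √(M_X/M_H₂O).
259/66.8 = 3.877 = √(M_X/18.02)
M_X = 18.02 × 3.877² = 18.02 × 15.03 = 271 g/mol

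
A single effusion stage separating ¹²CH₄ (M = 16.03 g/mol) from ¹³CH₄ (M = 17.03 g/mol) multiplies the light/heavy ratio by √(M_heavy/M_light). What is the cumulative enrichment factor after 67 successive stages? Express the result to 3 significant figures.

Each stage multiplies the ratio by α = √(17.03/16.03), so after 67 stages the overall factor is α^67 = (17.03/16.03)^(67/2).
= 1.06238^(67/2) = 7.59.

7.59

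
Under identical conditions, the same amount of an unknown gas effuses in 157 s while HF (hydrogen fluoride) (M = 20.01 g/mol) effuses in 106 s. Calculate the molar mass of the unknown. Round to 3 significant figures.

From Graham's law, t_X/t_HF = √(M_X/M_HF).
157/106 = 1.481 = √(M_X/20.01)
M_X = 20.01 × 1.481² = 20.01 × 2.194 = 43.9 g/mol

43.9 g/mol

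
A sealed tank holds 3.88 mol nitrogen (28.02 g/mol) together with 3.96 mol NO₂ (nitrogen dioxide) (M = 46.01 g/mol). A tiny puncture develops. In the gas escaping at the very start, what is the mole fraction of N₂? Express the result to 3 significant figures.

Effusion rate of each component ∝ n_i/√M_i (partial pressure × 1/√M).
Mole fraction of N₂ in the effusate = (n_N₂/√M_N₂) / (n_N₂/√M_N₂ + n_NO₂/√M_NO₂)
= (3.88/√28.02) / (3.88/√28.02 + 3.96/√46.01) = 0.7330/(0.7330 + 0.5838) = 0.557.

0.557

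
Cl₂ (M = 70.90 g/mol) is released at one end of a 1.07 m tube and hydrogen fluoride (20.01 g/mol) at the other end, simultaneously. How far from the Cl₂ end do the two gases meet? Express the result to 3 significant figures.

In equal time, each gas travels a distance ∝ its rate ∝ 1/√M, so d_Cl₂/d_HF = √(M_HF/M_Cl₂) = √(20.01/70.90) = 0.5313.
With d_Cl₂ + d_HF = 1.07 m, d_HF = 1.07/(1 + 0.5313) = 0.6988 m.
d_Cl₂ = 1.07 − 0.6988 = 0.371 m.

0.371 m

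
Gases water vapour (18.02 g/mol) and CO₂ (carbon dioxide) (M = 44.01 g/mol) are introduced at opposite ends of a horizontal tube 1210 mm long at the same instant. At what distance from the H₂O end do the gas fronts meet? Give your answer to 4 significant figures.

737.9 mm

In equal time, each gas travels a distance ∝ its rate ∝ 1/√M, so d_H₂O/d_CO₂ = √(M_CO₂/M_H₂O) = √(44.01/18.02) = 1.563.
With d_H₂O + d_CO₂ = 1210 mm, d_CO₂ = 1210/(1 + 1.563) = 472.1 mm.
d_H₂O = 1210 − 472.1 = 737.9 mm.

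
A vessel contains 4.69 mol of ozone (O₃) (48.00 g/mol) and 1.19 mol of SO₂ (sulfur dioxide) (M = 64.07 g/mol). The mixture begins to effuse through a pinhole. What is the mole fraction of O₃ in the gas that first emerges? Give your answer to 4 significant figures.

Effusion rate of each component ∝ n_i/√M_i (partial pressure × 1/√M).
So x_O₃ in the escaping gas = (n_O₃/√M_O₃) / Σ(n_i/√M_i)
= (4.69/√48.00) / (4.69/√48.00 + 1.19/√64.07) = 0.6769/(0.6769 + 0.1487) = 0.8199.

0.8199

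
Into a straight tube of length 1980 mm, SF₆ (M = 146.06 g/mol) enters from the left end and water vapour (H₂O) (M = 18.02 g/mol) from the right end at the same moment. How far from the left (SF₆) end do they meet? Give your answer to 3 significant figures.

515 mm

Distances travelled in equal time are proportional to diffusion rates, so d_SF₆/d_H₂O = √(M_H₂O/M_SF₆) = √(18.02/146.06) = 0.3512.
With d_SF₆ + d_H₂O = 1980 mm, d_H₂O = 1980/(1 + 0.3512) = 1465 mm.
d_SF₆ = 1980 − 1465 = 515 mm.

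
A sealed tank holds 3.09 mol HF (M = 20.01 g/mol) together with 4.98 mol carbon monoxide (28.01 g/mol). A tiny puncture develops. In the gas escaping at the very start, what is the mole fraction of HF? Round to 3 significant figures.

0.423

Each component's effusion rate ∝ (its partial pressure)·(1/√M) ∝ n_i/√M_i.
Mole fraction of HF in the effusate = (n_HF/√M_HF) / (n_HF/√M_HF + n_CO/√M_CO)
= (3.09/√20.01) / (3.09/√20.01 + 4.98/√28.01) = 0.6908/(0.6908 + 0.9410) = 0.423.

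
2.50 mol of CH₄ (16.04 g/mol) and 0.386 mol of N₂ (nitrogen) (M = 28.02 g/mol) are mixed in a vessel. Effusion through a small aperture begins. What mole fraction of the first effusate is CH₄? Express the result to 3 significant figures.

Each component's effusion rate ∝ (its partial pressure)·(1/√M) ∝ n_i/√M_i.
x_CH₄(eff) = (n_CH₄/√M_CH₄) / (n_CH₄/√M_CH₄ + n_N₂/√M_N₂)
= (2.50/√16.04) / (2.50/√16.04 + 0.386/√28.02) = 0.6242/(0.6242 + 0.07292) = 0.895.

0.895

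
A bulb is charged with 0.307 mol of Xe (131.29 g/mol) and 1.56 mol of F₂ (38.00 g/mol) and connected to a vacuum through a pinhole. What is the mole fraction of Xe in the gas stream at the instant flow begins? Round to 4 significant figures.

The effusion rate of species i is ∝ p_i/√M_i ∝ n_i/√M_i.
Mole fraction of Xe in the effusate = (n_Xe/√M_Xe) / (n_Xe/√M_Xe + n_F₂/√M_F₂)
= (0.307/√131.29) / (0.307/√131.29 + 1.56/√38.00) = 0.02679/(0.02679 + 0.2531) = 0.09574.

0.09574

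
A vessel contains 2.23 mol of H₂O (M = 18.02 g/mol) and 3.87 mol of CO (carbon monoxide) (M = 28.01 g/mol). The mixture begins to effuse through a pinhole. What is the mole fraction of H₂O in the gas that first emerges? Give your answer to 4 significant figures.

0.4181

Each component's effusion rate ∝ (its partial pressure)·(1/√M) ∝ n_i/√M_i.
Mole fraction of H₂O in the effusate = (n_H₂O/√M_H₂O) / (n_H₂O/√M_H₂O + n_CO/√M_CO)
= (2.23/√18.02) / (2.23/√18.02 + 3.87/√28.01) = 0.5253/(0.5253 + 0.7312) = 0.4181.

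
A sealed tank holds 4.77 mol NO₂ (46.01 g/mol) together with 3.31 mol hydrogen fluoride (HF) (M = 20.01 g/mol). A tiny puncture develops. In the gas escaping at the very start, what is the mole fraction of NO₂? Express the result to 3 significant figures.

Effusion rate of each component ∝ n_i/√M_i (partial pressure × 1/√M).
Mole fraction of NO₂ in the effusate = (n_NO₂/√M_NO₂) / (n_NO₂/√M_NO₂ + n_HF/√M_HF)
= (4.77/√46.01) / (4.77/√46.01 + 3.31/√20.01) = 0.7032/(0.7032 + 0.7400) = 0.487.

0.487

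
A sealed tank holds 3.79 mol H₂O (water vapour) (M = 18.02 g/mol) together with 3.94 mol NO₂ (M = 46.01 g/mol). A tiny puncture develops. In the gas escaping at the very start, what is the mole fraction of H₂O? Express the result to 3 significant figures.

0.606

Effusion rate of each component ∝ n_i/√M_i (partial pressure × 1/√M).
x_H₂O(eff) = (n_H₂O/√M_H₂O) / (n_H₂O/√M_H₂O + n_NO₂/√M_NO₂)
= (3.79/√18.02) / (3.79/√18.02 + 3.94/√46.01) = 0.8928/(0.8928 + 0.5809) = 0.606.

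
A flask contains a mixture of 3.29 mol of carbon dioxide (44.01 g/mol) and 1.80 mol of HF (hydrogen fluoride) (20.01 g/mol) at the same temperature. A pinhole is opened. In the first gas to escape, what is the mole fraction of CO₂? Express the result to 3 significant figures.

Rate_i ∝ x_i/√M_i (Graham's law weighted by mole fraction), so the effusate composition follows n_i/√M_i.
Mole fraction of CO₂ in the effusate = (n_CO₂/√M_CO₂) / (n_CO₂/√M_CO₂ + n_HF/√M_HF)
= (3.29/√44.01) / (3.29/√44.01 + 1.80/√20.01) = 0.4959/(0.4959 + 0.4024) = 0.552.

0.552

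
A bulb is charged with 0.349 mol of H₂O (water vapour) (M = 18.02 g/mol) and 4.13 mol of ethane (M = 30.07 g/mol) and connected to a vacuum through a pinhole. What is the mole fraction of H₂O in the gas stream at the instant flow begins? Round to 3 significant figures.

Rate_i ∝ x_i/√M_i (Graham's law weighted by mole fraction), so the effusate composition follows n_i/√M_i.
x_H₂O(eff) = (n_H₂O/√M_H₂O) / (n_H₂O/√M_H₂O + n_C₂H₆/√M_C₂H₆)
= (0.349/√18.02) / (0.349/√18.02 + 4.13/√30.07) = 0.08221/(0.08221 + 0.7532) = 0.0984.

0.0984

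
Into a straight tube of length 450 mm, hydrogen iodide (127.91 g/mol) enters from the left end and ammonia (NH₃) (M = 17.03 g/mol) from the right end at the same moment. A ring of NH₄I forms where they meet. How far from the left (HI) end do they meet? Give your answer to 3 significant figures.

120 mm

Distances travelled in equal time are proportional to diffusion rates, so d_HI/d_NH₃ = √(M_NH₃/M_HI) = √(17.03/127.91) = 0.3649.
With d_HI + d_NH₃ = 450 mm, d_NH₃ = 450/(1 + 0.3649) = 329.7 mm.
d_HI = 450 − 329.7 = 120 mm.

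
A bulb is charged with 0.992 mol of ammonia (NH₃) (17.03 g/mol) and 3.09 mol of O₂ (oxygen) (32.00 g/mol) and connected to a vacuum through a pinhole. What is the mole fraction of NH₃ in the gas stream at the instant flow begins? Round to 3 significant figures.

0.306

Each component's effusion rate ∝ (its partial pressure)·(1/√M) ∝ n_i/√M_i.
Mole fraction of NH₃ in the effusate = (n_NH₃/√M_NH₃) / (n_NH₃/√M_NH₃ + n_O₂/√M_O₂)
= (0.992/√17.03) / (0.992/√17.03 + 3.09/√32.00) = 0.2404/(0.2404 + 0.5462) = 0.306.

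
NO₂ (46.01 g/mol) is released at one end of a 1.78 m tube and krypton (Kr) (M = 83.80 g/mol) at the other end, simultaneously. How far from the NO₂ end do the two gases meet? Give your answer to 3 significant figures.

1.02 m

Distances travelled in equal time are proportional to diffusion rates, so d_NO₂/d_Kr = √(M_Kr/M_NO₂) = √(83.80/46.01) = 1.350.
With d_NO₂ + d_Kr = 1.78 m, d_Kr = 1.78/(1 + 1.350) = 0.7576 m.
d_NO₂ = 1.78 − 0.7576 = 1.02 m.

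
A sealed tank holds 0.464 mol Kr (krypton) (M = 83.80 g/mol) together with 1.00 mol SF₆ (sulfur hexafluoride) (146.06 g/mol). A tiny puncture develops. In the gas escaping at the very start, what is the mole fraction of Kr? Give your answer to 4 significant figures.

The effusion rate of species i is ∝ p_i/√M_i ∝ n_i/√M_i.
So x_Kr in the escaping gas = (n_Kr/√M_Kr) / Σ(n_i/√M_i)
= (0.464/√83.80) / (0.464/√83.80 + 1.00/√146.06) = 0.05069/(0.05069 + 0.08274) = 0.3799.

0.3799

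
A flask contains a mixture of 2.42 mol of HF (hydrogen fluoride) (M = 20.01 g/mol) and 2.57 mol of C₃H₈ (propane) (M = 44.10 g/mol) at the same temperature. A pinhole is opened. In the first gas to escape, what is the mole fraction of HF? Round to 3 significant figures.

0.583

Rate_i ∝ x_i/√M_i (Graham's law weighted by mole fraction), so the effusate composition follows n_i/√M_i.
So x_HF in the escaping gas = (n_HF/√M_HF) / Σ(n_i/√M_i)
= (2.42/√20.01) / (2.42/√20.01 + 2.57/√44.10) = 0.5410/(0.5410 + 0.3870) = 0.583.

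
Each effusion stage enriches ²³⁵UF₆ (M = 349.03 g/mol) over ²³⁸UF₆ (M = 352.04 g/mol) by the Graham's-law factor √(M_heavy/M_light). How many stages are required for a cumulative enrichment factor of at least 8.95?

Per stage α = (352.04/349.03)^(1/2) = 1.00862^0.5, giving ln α = 0.004293.
Need α^N ≥ 8.95 ⇒ N ≥ ln(8.95) / ln α = 2.192 / 0.004293 = 510.46.
Rounding up, N = 511 stages.

511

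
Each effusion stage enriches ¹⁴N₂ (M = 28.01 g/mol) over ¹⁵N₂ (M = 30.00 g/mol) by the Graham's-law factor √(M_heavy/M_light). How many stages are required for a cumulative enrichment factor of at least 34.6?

104

Single-stage factor α = √(30.00/28.01), so ln α = ½ ln(1.07105) = 0.03432.
Need α^N ≥ 34.6 ⇒ N ≥ ln(34.6) / ln α = 3.544 / 0.03432 = 103.27.
So at least 104 stages are needed.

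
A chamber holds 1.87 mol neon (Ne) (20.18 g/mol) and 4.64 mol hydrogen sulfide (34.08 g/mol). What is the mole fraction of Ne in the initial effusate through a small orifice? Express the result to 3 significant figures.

Effusion rate of each component ∝ n_i/√M_i (partial pressure × 1/√M).
x_Ne(eff) = (n_Ne/√M_Ne) / (n_Ne/√M_Ne + n_H₂S/√M_H₂S)
= (1.87/√20.18) / (1.87/√20.18 + 4.64/√34.08) = 0.4163/(0.4163 + 0.7948) = 0.344.

0.344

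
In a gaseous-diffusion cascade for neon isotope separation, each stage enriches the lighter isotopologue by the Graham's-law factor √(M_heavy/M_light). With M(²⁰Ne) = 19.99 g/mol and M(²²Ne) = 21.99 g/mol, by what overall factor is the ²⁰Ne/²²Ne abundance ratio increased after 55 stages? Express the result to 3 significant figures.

The single-stage factor is √(M_heavy/M_light), so 55 stages give [√(21.99/19.99)]^55 = (21.99/19.99)^(55/2).
= 1.10005^(55/2) = 13.8.

13.8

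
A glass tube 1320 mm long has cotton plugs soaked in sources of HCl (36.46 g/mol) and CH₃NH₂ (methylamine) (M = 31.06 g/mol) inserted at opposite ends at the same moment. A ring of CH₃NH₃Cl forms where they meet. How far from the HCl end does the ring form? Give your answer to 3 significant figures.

In equal time, each gas travels a distance ∝ its rate ∝ 1/√M, so d_HCl/d_CH₃NH₂ = √(M_CH₃NH₂/M_HCl) = √(31.06/36.46) = 0.9230.
With d_HCl + d_CH₃NH₂ = 1320 mm, d_CH₃NH₂ = 1320/(1 + 0.9230) = 686.4 mm.
d_HCl = 1320 − 686.4 = 634 mm.

634 mm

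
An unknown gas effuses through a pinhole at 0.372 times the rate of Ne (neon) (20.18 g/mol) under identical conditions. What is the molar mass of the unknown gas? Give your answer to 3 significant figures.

Graham's law gives rate_X/rate_Ne = √(M_Ne/M_X).
0.372 = √(20.18/M_X)
M_X = 20.18 / 0.372² = 20.18 / 0.1384 = 146 g/mol

146 g/mol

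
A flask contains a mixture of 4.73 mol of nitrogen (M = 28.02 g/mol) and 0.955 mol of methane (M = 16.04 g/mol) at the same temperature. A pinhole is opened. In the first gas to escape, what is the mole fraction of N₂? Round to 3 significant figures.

Each component's effusion rate ∝ (its partial pressure)·(1/√M) ∝ n_i/√M_i.
So x_N₂ in the escaping gas = (n_N₂/√M_N₂) / Σ(n_i/√M_i)
= (4.73/√28.02) / (4.73/√28.02 + 0.955/√16.04) = 0.8936/(0.8936 + 0.2385) = 0.789.

0.789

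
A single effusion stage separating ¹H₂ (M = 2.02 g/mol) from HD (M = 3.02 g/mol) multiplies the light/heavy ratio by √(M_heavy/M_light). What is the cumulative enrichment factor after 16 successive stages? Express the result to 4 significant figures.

Each stage multiplies the ratio by α = √(3.02/2.02), so after 16 stages the overall factor is α^16 = (3.02/2.02)^(16/2).
= 1.49505^8 = 24.96.

24.96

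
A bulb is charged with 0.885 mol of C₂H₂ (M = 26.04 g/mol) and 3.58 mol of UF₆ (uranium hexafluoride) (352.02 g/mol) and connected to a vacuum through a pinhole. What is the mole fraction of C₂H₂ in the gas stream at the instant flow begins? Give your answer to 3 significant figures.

Rate_i ∝ x_i/√M_i (Graham's law weighted by mole fraction), so the effusate composition follows n_i/√M_i.
So x_C₂H₂ in the escaping gas = (n_C₂H₂/√M_C₂H₂) / Σ(n_i/√M_i)
= (0.885/√26.04) / (0.885/√26.04 + 3.58/√352.02) = 0.1734/(0.1734 + 0.1908) = 0.476.

0.476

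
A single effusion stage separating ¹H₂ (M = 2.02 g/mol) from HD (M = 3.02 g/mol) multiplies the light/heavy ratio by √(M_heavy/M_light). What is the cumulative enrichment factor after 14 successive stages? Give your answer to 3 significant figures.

16.7

After 14 stages the ratio has grown by (√(3.02/2.02))^14 = (3.02/2.02)^(14/2).
= 1.49505^7 = 16.7.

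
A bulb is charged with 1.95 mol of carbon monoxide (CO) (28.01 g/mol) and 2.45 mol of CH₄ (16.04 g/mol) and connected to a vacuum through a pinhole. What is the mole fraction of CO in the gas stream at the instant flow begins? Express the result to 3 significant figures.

Effusion rate of each component ∝ n_i/√M_i (partial pressure × 1/√M).
Mole fraction of CO in the effusate = (n_CO/√M_CO) / (n_CO/√M_CO + n_CH₄/√M_CH₄)
= (1.95/√28.01) / (1.95/√28.01 + 2.45/√16.04) = 0.3684/(0.3684 + 0.6117) = 0.376.

0.376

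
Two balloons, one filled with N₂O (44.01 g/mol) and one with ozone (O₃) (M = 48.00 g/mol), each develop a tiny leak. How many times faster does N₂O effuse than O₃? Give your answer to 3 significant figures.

1.04

Graham's law gives rate_N₂O/rate_O₃ = √(M_O₃/M_N₂O) = √(48.00/44.01) = √1.091 = 1.04.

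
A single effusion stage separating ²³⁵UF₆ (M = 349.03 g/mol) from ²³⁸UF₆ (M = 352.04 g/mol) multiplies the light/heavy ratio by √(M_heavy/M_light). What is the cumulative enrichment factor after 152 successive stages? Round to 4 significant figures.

1.921

Each stage multiplies the ratio by α = √(352.04/349.03), so after 152 stages the overall factor is α^152 = (352.04/349.03)^(152/2).
= 1.00862^76 = 1.921.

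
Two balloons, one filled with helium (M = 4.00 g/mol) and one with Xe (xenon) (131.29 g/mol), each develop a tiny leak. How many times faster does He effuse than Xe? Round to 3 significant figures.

5.73

Using Graham's law: rate_He/rate_Xe = √(M_Xe/M_He) = √(131.29/4.00) = √32.82 = 5.73.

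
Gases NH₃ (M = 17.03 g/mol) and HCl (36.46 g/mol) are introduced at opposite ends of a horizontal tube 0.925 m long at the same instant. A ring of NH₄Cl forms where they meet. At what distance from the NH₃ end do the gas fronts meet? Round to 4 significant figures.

The fronts meet when d_NH₃ + d_HCl = L with d_NH₃/d_HCl = √(M_HCl/M_NH₃) (Graham's law). Here √(M_HCl/M_NH₃) = √(36.46/17.03) = 1.463.
With d_NH₃ + d_HCl = 0.925 m, d_HCl = 0.925/(1 + 1.463) = 0.3755 m.
d_NH₃ = 0.925 − 0.3755 = 0.5495 m.

0.5495 m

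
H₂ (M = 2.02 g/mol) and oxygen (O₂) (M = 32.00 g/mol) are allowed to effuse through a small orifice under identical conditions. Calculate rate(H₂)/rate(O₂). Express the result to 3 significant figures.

3.98

By Graham's law, rate_H₂/rate_O₂ = √(M_O₂/M_H₂) = √(32.00/2.02) = √15.84 = 3.98.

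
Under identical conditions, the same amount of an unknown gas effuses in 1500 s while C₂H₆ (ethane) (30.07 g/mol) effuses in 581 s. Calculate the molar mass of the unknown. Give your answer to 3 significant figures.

Graham's law gives t_X/t_C₂H₆ = √(M_X/M_C₂H₆).
1500/581 = 2.582 = √(M_X/30.07)
M_X = 30.07 × 2.582² = 30.07 × 6.665 = 200 g/mol

200 g/mol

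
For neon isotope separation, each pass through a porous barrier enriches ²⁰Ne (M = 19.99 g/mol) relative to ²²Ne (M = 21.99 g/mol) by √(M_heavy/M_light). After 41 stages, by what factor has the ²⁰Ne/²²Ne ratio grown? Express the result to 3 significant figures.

Each stage multiplies the ratio by α = √(21.99/19.99), so after 41 stages the overall factor is α^41 = (21.99/19.99)^(41/2).
= 1.10005^(41/2) = 7.06.

7.06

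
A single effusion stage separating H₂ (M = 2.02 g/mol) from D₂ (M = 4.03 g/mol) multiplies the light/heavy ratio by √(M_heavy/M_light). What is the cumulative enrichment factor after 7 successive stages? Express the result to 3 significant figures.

After 7 stages the ratio has grown by (√(4.03/2.02))^7 = (4.03/2.02)^(7/2).
= 1.99505^(7/2) = 11.2.

11.2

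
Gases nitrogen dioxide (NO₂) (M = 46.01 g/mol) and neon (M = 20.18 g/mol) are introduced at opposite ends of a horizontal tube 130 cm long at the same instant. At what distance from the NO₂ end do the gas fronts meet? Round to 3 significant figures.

51.8 cm

Graham's law gives d_NO₂/d_Ne = rate_NO₂/rate_Ne = √(M_Ne/M_NO₂) = √(20.18/46.01) = 0.6623.
With d_NO₂ + d_Ne = 130 cm, d_Ne = 130/(1 + 0.6623) = 78.21 cm.
d_NO₂ = 130 − 78.21 = 51.8 cm.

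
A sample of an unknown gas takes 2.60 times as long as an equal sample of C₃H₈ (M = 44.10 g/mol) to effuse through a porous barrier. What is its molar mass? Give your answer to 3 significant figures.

By Graham's law, t_X/t_C₃H₈ = √(M_X/M_C₃H₈).
2.60 = √(M_X/44.10)
M_X = 44.10 × 2.60² = 44.10 × 6.760 = 298 g/mol

298 g/mol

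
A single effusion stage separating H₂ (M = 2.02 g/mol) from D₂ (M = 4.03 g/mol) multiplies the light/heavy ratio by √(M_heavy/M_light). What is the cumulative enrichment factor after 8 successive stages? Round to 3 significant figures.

The single-stage factor is √(M_heavy/M_light), so 8 stages give [√(4.03/2.02)]^8 = (4.03/2.02)^(8/2).
= 1.99505^4 = 15.8.

15.8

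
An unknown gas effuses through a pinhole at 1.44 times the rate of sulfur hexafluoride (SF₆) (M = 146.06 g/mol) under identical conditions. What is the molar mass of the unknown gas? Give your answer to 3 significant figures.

From Graham's law, rate_X/rate_SF₆ = √(M_SF₆/M_X).
1.44 = √(146.06/M_X)
M_X = 146.06 / 1.44² = 146.06 / 2.074 = 70.4 g/mol

70.4 g/mol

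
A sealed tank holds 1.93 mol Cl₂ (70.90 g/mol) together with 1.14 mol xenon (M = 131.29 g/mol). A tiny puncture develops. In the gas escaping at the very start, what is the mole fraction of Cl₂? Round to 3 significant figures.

0.697

Rate_i ∝ x_i/√M_i (Graham's law weighted by mole fraction), so the effusate composition follows n_i/√M_i.
So x_Cl₂ in the escaping gas = (n_Cl₂/√M_Cl₂) / Σ(n_i/√M_i)
= (1.93/√70.90) / (1.93/√70.90 + 1.14/√131.29) = 0.2292/(0.2292 + 0.09949) = 0.697.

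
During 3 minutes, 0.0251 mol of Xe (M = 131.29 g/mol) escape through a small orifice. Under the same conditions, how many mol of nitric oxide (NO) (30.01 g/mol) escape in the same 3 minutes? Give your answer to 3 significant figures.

From Graham's law, rate_NO/rate_Xe = √(M_Xe/M_NO) = √(131.29/30.01) = √4.375 = 2.092.
So the amount for NO is 0.0251 × 2.092 = 0.0525 mol.

0.0525 mol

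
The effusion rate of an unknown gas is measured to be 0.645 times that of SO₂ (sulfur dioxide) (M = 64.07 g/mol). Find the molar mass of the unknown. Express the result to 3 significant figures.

Using Graham's law: rate_X/rate_SO₂ = √(M_SO₂/M_X).
0.645 = √(64.07/M_X)
M_X = 64.07 / 0.645² = 64.07 / 0.4160 = 154 g/mol

154 g/mol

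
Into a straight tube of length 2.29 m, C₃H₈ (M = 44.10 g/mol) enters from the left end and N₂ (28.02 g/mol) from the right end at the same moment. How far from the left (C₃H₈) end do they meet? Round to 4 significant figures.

The fronts meet when d_C₃H₈ + d_N₂ = L with d_C₃H₈/d_N₂ = √(M_N₂/M_C₃H₈) (Graham's law). Here √(M_N₂/M_C₃H₈) = √(28.02/44.10) = 0.7971.
With d_C₃H₈ + d_N₂ = 2.29 m, d_N₂ = 2.29/(1 + 0.7971) = 1.274 m.
d_C₃H₈ = 2.29 − 1.274 = 1.016 m.

1.016 m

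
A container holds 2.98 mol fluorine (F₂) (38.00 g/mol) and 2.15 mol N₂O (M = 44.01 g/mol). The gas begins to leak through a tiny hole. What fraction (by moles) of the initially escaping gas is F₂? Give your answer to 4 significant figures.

Rate_i ∝ x_i/√M_i (Graham's law weighted by mole fraction), so the effusate composition follows n_i/√M_i.
x_F₂(eff) = (n_F₂/√M_F₂) / (n_F₂/√M_F₂ + n_N₂O/√M_N₂O)
= (2.98/√38.00) / (2.98/√38.00 + 2.15/√44.01) = 0.4834/(0.4834 + 0.3241) = 0.5987.

0.5987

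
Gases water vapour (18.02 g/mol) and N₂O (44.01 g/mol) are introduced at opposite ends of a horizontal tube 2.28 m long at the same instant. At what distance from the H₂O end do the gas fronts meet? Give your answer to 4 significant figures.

Distances travelled in equal time are proportional to diffusion rates, so d_H₂O/d_N₂O = √(M_N₂O/M_H₂O) = √(44.01/18.02) = 1.563.
With d_H₂O + d_N₂O = 2.28 m, d_N₂O = 2.28/(1 + 1.563) = 0.8897 m.
d_H₂O = 2.28 − 0.8897 = 1.390 m.

1.390 m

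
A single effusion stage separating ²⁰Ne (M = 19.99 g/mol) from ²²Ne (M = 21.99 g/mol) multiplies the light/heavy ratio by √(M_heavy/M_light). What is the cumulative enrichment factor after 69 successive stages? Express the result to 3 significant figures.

26.8

After 69 stages the ratio has grown by (√(21.99/19.99))^69 = (21.99/19.99)^(69/2).
= 1.10005^(69/2) = 26.8.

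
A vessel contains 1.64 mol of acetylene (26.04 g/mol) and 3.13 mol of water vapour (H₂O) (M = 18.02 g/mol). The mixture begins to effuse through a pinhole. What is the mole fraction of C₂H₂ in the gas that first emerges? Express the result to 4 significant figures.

0.3036

Effusion rate of each component ∝ n_i/√M_i (partial pressure × 1/√M).
Mole fraction of C₂H₂ in the effusate = (n_C₂H₂/√M_C₂H₂) / (n_C₂H₂/√M_C₂H₂ + n_H₂O/√M_H₂O)
= (1.64/√26.04) / (1.64/√26.04 + 3.13/√18.02) = 0.3214/(0.3214 + 0.7373) = 0.3036.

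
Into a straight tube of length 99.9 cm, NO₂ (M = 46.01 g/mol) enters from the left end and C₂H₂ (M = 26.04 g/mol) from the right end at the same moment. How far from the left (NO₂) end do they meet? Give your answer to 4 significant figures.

42.89 cm

The fronts meet when d_NO₂ + d_C₂H₂ = L with d_NO₂/d_C₂H₂ = √(M_C₂H₂/M_NO₂) (Graham's law). Here √(M_C₂H₂/M_NO₂) = √(26.04/46.01) = 0.7523.
With d_NO₂ + d_C₂H₂ = 99.9 cm, d_C₂H₂ = 99.9/(1 + 0.7523) = 57.01 cm.
d_NO₂ = 99.9 − 57.01 = 42.89 cm.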